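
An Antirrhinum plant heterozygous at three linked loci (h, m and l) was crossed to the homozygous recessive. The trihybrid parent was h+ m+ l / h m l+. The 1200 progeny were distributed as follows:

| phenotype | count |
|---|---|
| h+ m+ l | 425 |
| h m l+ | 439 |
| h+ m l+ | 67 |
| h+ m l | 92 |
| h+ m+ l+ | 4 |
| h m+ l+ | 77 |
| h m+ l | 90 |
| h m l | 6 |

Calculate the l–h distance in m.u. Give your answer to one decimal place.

13.9 m.u.

The two rarest classes, h+ m+ l+ and h m l, are the double crossovers. Comparing them with the parentals, only the l allele has switched, so l is the middle locus and the order is h – l – m.
Crossovers in the h–l interval produce the single-crossover classes h m+ l and h+ m l+ (90 + 67 = 157) plus the double crossovers (10).
RF(h–l) = (157 + 10) / 1200 = 167/1200 = 0.1392 → 13.9 m.u.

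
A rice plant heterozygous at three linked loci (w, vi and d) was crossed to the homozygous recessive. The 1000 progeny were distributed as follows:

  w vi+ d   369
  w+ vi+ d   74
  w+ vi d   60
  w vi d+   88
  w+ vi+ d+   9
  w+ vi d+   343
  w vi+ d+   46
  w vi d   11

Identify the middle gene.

vi

The two most frequent reciprocal classes, w+ vi d+ and w vi+ d, are the parental types, so the F1 was w+ vi d+ / w vi+ d.
The two rarest classes, w+ vi+ d+ and w vi d, are the double crossovers. Comparing them with the parentals, only the vi allele has switched, so vi is the middle locus and the order is w – vi – d.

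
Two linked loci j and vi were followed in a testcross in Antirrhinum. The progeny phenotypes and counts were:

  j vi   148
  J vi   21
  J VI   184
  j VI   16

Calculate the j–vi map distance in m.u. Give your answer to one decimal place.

The two most frequent classes, J VI (184) and j vi (148), are the parental types, so the F1 was J VI / j vi.
The recombinant classes are J vi and j VI: 21 + 16 = 37.
Recombination frequency = 37/369 = 0.1003 ≈ 10.0%, i.e. 10.0 m.u.

10.0 m.u.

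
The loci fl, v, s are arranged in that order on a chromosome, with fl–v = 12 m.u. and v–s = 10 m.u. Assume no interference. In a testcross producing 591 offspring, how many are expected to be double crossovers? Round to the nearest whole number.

7

Map distances give recombination frequencies of 0.120 and 0.100 for the two intervals.
With no interference, expected double-crossover frequency = 0.120 × 0.100 = 0.01200.
Expected number = 0.01200 × 591 = 7.09 ≈ 7.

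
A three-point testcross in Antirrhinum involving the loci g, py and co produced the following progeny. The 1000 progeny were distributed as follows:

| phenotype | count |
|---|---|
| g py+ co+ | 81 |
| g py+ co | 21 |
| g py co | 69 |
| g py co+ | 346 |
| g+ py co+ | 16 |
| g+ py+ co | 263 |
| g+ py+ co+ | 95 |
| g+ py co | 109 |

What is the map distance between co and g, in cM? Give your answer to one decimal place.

20.1 cM

The two most frequent reciprocal classes, g py co+ and g+ py+ co, are the parental types, so the F1 was g py co+ / g+ py+ co.
The two rarest classes, g+ py co+ and g py+ co, are the double crossovers. Comparing them with the parentals, only the g allele has switched, so g is the middle locus and the order is co – g – py.
Crossovers in the co–g interval produce the single-crossover classes g py co and g+ py+ co+ (69 + 95 = 164) plus the double crossovers (37).
RF(co–g) = (164 + 37) / 1000 = 201/1000 = 0.2010 → 20.1 cM.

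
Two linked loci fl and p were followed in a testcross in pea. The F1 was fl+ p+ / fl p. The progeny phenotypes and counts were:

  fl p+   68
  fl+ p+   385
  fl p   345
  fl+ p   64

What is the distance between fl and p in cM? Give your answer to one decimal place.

15.3 cM

The recombinant classes are fl+ p and fl p+: 64 + 68 = 132.
Recombination frequency = 132/862 = 0.1531 ≈ 15.3%, i.e. 15.3 cM.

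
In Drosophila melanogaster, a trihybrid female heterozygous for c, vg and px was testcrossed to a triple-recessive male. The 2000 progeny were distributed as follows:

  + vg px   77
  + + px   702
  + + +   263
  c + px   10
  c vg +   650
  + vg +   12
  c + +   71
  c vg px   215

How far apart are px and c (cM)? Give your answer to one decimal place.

25.0 cM

The two most frequent reciprocal classes, c vg + and + + px, are the parental types, so the F1 was c vg + / + + px.
The two rarest classes, + vg + and c + px, are the double crossovers. Comparing them with the parentals, only the c allele has switched, so c is the middle locus and the order is px – c – vg.
Crossovers in the px–c interval produce the single-crossover classes c vg px and + + + (215 + 263 = 478) plus the double crossovers (22).
RF(px–c) = (478 + 22) / 2000 = 500/2000 = 0.2500 → 25.0 cM.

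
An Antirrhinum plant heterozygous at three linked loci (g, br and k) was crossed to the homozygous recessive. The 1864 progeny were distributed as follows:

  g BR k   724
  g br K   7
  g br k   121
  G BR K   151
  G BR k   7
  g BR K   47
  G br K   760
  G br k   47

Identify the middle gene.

g

The two most frequent reciprocal classes, G br K and g BR k, are the parental types, so the F1 was G br K / g BR k.
The two rarest classes, g br K and G BR k, are the double crossovers. Comparing them with the parentals, only the g allele has switched, so g is the middle locus and the order is k – g – br.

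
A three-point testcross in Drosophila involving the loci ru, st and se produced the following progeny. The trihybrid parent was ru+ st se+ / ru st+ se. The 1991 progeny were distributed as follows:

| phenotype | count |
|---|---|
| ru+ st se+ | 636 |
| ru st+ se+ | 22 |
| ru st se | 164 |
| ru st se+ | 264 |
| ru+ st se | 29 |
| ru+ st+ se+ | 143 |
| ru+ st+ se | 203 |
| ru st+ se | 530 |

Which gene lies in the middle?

The two rarest classes, ru+ st se and ru st+ se+, are the double crossovers. Comparing them with the parentals, only the se allele has switched, so se is the middle locus and the order is st – se – ru.

se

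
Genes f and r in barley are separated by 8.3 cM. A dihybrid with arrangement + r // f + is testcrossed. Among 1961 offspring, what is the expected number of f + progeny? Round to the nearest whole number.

A map distance of 8.3 cM corresponds to a recombination frequency of 0.083.
The F1 is + r / f +, so f + is a parental gamete class with expected frequency (1 − r)/2 = 0.917/2 = 0.4585.
Expected number = 0.4585 × 1961 = 899.12 ≈ 899.

899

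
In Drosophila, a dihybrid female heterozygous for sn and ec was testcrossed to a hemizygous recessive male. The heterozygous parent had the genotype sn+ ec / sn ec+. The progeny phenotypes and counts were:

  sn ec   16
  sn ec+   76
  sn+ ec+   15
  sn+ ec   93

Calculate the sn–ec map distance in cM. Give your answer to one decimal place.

The recombinant classes are sn+ ec+ and sn ec: 15 + 16 = 31.
Recombination frequency = 31/200 = 0.1550 ≈ 15.5%, i.e. 15.5 cM.

15.5 cM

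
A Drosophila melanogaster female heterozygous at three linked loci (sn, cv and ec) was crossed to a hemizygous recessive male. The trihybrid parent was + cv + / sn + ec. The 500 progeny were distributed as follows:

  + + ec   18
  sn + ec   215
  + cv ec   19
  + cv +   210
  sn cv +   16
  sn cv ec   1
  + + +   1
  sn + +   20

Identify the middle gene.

The two rarest classes, + + + and sn cv ec, are the double crossovers. Comparing them with the parentals, only the cv allele has switched, so cv is the middle locus and the order is sn – cv – ec.

cv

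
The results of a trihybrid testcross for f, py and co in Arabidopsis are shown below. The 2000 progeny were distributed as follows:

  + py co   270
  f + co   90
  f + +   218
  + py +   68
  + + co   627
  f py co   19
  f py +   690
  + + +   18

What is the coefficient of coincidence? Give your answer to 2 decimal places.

The two most frequent reciprocal classes, + + co and f py +, are the parental types, so the F1 was + + co / f py +.
The two rarest classes, + + + and f py co, are the double crossovers. Comparing them with the parentals, only the co allele has switched, so co is the middle locus and the order is f – co – py.
f–co: (158 + 37)/2000 = 0.0975; co–py: (488 + 37)/2000 = 0.2625.
Expected DCO frequency = 0.0975 × 0.2625 ≈ 0.02559; observed = 37/2000 ≈ 0.01850.
Coefficient of coincidence = 0.01850/0.02559 ≈ 0.72.

0.72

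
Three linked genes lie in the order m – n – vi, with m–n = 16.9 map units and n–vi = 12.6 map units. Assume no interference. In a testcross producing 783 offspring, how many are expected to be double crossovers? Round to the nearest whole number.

Map distances give recombination frequencies of 0.169 and 0.126 for the two intervals.
With no interference, expected double-crossover frequency = 0.169 × 0.126 = 0.02129.
Expected number = 0.02129 × 783 = 16.67 ≈ 17.

17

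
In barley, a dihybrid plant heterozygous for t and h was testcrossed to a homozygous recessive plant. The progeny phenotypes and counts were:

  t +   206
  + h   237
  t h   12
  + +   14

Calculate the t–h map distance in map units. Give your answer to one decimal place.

5.5 map units

The two most frequent classes, + h (237) and t + (206), are the parental types, so the F1 was + h / t +.
The recombinant classes are + + and t h: 14 + 12 = 26.
Recombination frequency = 26/469 = 0.0554 ≈ 5.5%, i.e. 5.5 map units.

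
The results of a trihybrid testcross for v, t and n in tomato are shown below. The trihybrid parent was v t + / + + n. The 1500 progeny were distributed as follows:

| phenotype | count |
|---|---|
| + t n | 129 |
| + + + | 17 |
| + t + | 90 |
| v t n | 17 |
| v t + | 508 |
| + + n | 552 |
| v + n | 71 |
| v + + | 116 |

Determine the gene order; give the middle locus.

n

The two rarest classes, v t n and + + +, are the double crossovers. Comparing them with the parentals, only the n allele has switched, so n is the middle locus and the order is v – n – t.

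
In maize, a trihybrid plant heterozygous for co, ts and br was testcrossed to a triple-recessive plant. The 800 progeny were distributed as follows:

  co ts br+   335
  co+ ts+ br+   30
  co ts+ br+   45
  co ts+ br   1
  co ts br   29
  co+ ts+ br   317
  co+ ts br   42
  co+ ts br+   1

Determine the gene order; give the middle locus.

The two most frequent reciprocal classes, co ts br+ and co+ ts+ br, are the parental types, so the F1 was co ts br+ / co+ ts+ br.
The two rarest classes, co+ ts br+ and co ts+ br, are the double crossovers. Comparing them with the parentals, only the co allele has switched, so co is the middle locus and the order is ts – co – br.

co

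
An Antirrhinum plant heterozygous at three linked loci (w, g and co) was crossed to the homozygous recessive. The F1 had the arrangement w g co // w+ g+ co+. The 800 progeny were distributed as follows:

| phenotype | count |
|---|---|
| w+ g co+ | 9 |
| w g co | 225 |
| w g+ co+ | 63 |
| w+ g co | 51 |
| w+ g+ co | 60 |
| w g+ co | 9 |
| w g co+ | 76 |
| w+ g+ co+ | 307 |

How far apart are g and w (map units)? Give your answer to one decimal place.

The two rarest classes, w g+ co and w+ g co+, are the double crossovers. Comparing them with the parentals, only the g allele has switched, so g is the middle locus and the order is w – g – co.
Crossovers in the w–g interval produce the single-crossover classes w+ g co and w g+ co+ (51 + 63 = 114) plus the double crossovers (18).
RF(w–g) = (114 + 18) / 800 = 132/800 = 0.1650 → 16.5 map units.

16.5 map units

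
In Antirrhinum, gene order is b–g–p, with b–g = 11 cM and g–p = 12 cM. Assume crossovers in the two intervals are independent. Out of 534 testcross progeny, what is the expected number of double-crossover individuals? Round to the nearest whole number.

7

Map distances give recombination frequencies of 0.110 and 0.120 for the two intervals.
With no interference, expected double-crossover frequency = 0.110 × 0.120 = 0.01320.
Expected number = 0.01320 × 534 = 7.05 ≈ 7.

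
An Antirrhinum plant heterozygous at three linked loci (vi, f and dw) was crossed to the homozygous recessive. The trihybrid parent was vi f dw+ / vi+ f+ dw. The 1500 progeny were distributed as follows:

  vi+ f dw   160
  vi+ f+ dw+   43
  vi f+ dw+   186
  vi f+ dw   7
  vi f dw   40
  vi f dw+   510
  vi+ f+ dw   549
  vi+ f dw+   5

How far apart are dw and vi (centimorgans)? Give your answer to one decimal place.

6.3 centimorgans

The two rarest classes, vi+ f dw+ and vi f+ dw, are the double crossovers. Comparing them with the parentals, only the vi allele has switched, so vi is the middle locus and the order is dw – vi – f.
Crossovers in the dw–vi interval produce the single-crossover classes vi f dw and vi+ f+ dw+ (40 + 43 = 83) plus the double crossovers (12).
RF(dw–vi) = (83 + 12) / 1500 = 95/1500 = 0.0633 → 6.3 centimorgans.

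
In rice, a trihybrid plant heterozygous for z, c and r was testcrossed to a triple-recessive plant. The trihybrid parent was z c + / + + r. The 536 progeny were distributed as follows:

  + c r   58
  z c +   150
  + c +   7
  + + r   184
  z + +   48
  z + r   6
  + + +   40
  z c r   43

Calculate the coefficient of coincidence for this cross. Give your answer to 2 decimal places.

0.61

The two rarest classes, + c + and z + r, are the double crossovers. Comparing them with the parentals, only the z allele has switched, so z is the middle locus and the order is r – z – c.
r–z: (83 + 13)/536 = 0.1791; z–c: (106 + 13)/536 = 0.2220.
Expected DCO frequency = 0.1791 × 0.2220 ≈ 0.03976; observed = 13/536 ≈ 0.02425.
Coefficient of coincidence = 0.02425/0.03976 ≈ 0.61.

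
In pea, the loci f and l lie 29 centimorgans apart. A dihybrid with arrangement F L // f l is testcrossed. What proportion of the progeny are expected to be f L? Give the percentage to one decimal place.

14.5%

A map distance of 29 centimorgans corresponds to a recombination frequency of 0.290.
The F1 is F L / f l, so f L is a recombinant gamete class with expected frequency r/2 = 0.290/2 = 0.1450.
That is 0.1450 = 14.5% of the progeny.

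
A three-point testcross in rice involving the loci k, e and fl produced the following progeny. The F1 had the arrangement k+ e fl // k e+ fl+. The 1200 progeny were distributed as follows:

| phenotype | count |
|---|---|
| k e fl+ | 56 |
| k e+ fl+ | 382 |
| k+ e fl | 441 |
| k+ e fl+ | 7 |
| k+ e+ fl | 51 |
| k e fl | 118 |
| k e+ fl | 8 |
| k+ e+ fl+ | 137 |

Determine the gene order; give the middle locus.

The two rarest classes, k+ e fl+ and k e+ fl, are the double crossovers. Comparing them with the parentals, only the fl allele has switched, so fl is the middle locus and the order is k – fl – e.

fl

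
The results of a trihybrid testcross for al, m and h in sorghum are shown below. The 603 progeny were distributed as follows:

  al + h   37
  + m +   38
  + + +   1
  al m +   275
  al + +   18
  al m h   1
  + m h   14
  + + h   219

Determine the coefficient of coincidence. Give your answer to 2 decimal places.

0.46

The two most frequent reciprocal classes, al m + and + + h, are the parental types, so the F1 was al m + / + + h.
The two rarest classes, al m h and + + +, are the double crossovers. Comparing them with the parentals, only the h allele has switched, so h is the middle locus and the order is m – h – al.
m–h: (32 + 2)/603 = 0.0564; h–al: (75 + 2)/603 = 0.1277.
Expected DCO frequency = 0.0564 × 0.1277 ≈ 0.00720; observed = 2/603 ≈ 0.00332.
Coefficient of coincidence = 0.00332/0.00720 ≈ 0.46.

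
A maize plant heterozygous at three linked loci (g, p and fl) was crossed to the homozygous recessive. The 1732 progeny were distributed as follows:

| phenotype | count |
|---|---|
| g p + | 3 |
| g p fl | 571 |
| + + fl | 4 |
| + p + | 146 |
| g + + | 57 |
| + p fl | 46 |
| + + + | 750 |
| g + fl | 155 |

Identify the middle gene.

fl

The two most frequent reciprocal classes, + + + and g p fl, are the parental types, so the F1 was + + + / g p fl.
The two rarest classes, + + fl and g p +, are the double crossovers. Comparing them with the parentals, only the fl allele has switched, so fl is the middle locus and the order is p – fl – g.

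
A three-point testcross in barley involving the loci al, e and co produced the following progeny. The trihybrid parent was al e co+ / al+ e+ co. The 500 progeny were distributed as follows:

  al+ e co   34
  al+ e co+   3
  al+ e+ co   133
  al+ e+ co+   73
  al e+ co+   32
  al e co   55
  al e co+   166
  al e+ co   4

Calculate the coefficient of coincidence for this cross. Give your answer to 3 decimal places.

The two rarest classes, al+ e co+ and al e+ co, are the double crossovers. Comparing them with the parentals, only the al allele has switched, so al is the middle locus and the order is e – al – co.
e–al: (66 + 7)/500 = 0.1460; al–co: (128 + 7)/500 = 0.2700.
Expected DCO frequency = 0.1460 × 0.2700 ≈ 0.03942; observed = 7/500 ≈ 0.01400.
Coefficient of coincidence = 0.01400/0.03942 ≈ 0.355.

0.355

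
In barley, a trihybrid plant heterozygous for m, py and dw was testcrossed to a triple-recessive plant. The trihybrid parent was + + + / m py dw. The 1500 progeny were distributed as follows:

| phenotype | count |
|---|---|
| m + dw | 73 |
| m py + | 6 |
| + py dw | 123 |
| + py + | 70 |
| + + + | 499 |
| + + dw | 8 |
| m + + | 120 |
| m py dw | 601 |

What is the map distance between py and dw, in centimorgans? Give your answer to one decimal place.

10.5 centimorgans

The two rarest classes, + + dw and m py +, are the double crossovers. Comparing them with the parentals, only the dw allele has switched, so dw is the middle locus and the order is m – dw – py.
Crossovers in the dw–py interval produce the single-crossover classes + py + and m + dw (70 + 73 = 143) plus the double crossovers (14).
RF(dw–py) = (143 + 14) / 1500 = 157/1500 = 0.1047 → 10.5 centimorgans.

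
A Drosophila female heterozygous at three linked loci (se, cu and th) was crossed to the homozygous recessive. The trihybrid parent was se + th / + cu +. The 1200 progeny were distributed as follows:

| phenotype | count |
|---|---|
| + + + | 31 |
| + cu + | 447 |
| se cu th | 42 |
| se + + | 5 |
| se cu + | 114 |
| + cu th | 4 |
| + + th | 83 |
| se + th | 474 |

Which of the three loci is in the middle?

th

The two rarest classes, se + + and + cu th, are the double crossovers. Comparing them with the parentals, only the th allele has switched, so th is the middle locus and the order is se – th – cu.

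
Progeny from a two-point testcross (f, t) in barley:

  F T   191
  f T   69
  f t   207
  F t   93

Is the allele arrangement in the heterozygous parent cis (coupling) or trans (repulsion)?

cis

The two most frequent classes are F T (191) and f t (207); these are the parental (non-recombinant) types.
So the F1 carried F T on one chromosome and f t on the other — the recessive alleles are on the same chromosome (cis / coupling).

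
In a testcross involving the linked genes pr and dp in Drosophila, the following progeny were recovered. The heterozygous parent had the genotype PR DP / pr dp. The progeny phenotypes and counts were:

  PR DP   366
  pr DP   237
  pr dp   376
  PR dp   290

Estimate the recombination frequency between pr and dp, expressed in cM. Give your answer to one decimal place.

The recombinant classes are PR dp and pr DP: 290 + 237 = 527.
Recombination frequency = 527/1269 = 0.4153 ≈ 41.5%, i.e. 41.5 cM.

41.5 cM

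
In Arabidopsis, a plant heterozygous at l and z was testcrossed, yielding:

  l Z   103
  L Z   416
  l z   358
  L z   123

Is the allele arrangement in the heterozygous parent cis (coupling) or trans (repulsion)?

The two most frequent classes are L Z (416) and l z (358); these are the parental (non-recombinant) types.
So the F1 carried L Z on one chromosome and l z on the other — the recessive alleles are on the same chromosome (cis / coupling).

cis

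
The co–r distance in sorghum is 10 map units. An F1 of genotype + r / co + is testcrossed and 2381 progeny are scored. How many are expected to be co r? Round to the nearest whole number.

A map distance of 10 map units corresponds to a recombination frequency of 0.100.
The F1 is + r / co +, so co r is a recombinant gamete class with expected frequency r/2 = 0.100/2 = 0.0500.
Expected number = 0.0500 × 2381 = 119.05 ≈ 119.

119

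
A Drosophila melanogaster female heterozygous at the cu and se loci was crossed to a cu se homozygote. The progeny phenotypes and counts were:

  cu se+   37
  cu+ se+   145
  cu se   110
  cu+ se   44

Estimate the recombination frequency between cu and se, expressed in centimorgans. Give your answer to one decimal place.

The two most frequent classes, cu+ se+ (145) and cu se (110), are the parental types, so the F1 was cu+ se+ / cu se.
The recombinant classes are cu+ se and cu se+: 44 + 37 = 81.
Recombination frequency = 81/336 = 0.2411 ≈ 24.1%, i.e. 24.1 centimorgans.

24.1 centimorgans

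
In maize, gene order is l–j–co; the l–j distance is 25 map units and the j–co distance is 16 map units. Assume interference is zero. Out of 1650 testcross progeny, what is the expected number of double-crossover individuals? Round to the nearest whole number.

Map distances give recombination frequencies of 0.250 and 0.160 for the two intervals.
With no interference, expected double-crossover frequency = 0.250 × 0.160 = 0.04000.
Expected number = 0.04000 × 1650 = 66.00 ≈ 66.

66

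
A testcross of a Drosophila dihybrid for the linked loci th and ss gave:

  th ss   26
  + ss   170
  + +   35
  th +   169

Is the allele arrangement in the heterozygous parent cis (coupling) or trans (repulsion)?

The two most frequent classes are + ss (170) and th + (169); these are the parental (non-recombinant) types.
So the F1 carried + ss on one chromosome and th + on the other — the recessive alleles are on opposite chromosomes (trans / repulsion).

trans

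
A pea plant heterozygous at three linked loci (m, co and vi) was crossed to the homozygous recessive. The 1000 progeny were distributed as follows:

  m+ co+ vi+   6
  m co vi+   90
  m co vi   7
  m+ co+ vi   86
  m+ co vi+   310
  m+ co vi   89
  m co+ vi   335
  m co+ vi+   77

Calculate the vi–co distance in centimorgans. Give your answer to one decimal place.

The two most frequent reciprocal classes, m co+ vi and m+ co vi+, are the parental types, so the F1 was m co+ vi / m+ co vi+.
The two rarest classes, m co vi and m+ co+ vi+, are the double crossovers. Comparing them with the parentals, only the co allele has switched, so co is the middle locus and the order is vi – co – m.
Crossovers in the vi–co interval produce the single-crossover classes m co+ vi+ and m+ co vi (77 + 89 = 166) plus the double crossovers (13).
RF(vi–co) = (166 + 13) / 1000 = 179/1000 = 0.1790 → 17.9 centimorgans.

17.9 centimorgans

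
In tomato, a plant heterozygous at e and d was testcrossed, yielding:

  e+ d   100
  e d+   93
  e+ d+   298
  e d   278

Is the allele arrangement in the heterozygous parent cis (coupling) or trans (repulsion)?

The two most frequent classes are e+ d+ (298) and e d (278); these are the parental (non-recombinant) types.
So the F1 carried e+ d+ on one chromosome and e d on the other — the recessive alleles are on the same chromosome (cis / coupling).

cis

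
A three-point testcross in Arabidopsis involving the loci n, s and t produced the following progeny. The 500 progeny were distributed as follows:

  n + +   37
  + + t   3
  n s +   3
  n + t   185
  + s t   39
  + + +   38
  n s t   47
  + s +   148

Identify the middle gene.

n

The two most frequent reciprocal classes, + s + and n + t, are the parental types, so the F1 was + s + / n + t.
The two rarest classes, n s + and + + t, are the double crossovers. Comparing them with the parentals, only the n allele has switched, so n is the middle locus and the order is s – n – t.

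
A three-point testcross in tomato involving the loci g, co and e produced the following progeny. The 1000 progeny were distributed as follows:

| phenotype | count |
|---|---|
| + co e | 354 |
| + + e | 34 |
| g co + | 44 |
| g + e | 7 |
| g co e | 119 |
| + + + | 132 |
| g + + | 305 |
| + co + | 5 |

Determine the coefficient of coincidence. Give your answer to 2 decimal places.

0.51

The two most frequent reciprocal classes, + co e and g + +, are the parental types, so the F1 was + co e / g + +.
The two rarest classes, + co + and g + e, are the double crossovers. Comparing them with the parentals, only the e allele has switched, so e is the middle locus and the order is co – e – g.
co–e: (78 + 12)/1000 = 0.0900; e–g: (251 + 12)/1000 = 0.2630.
Expected DCO frequency = 0.0900 × 0.2630 ≈ 0.02367; observed = 12/1000 ≈ 0.01200.
Coefficient of coincidence = 0.01200/0.02367 ≈ 0.51.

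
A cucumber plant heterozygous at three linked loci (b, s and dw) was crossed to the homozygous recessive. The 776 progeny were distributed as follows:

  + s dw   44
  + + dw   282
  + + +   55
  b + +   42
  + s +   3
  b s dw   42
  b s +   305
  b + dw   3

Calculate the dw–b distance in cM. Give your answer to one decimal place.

13.3 cM

The two most frequent reciprocal classes, + + dw and b s +, are the parental types, so the F1 was + + dw / b s +.
The two rarest classes, b + dw and + s +, are the double crossovers. Comparing them with the parentals, only the b allele has switched, so b is the middle locus and the order is s – b – dw.
Crossovers in the b–dw interval produce the single-crossover classes + + + and b s dw (55 + 42 = 97) plus the double crossovers (6).
RF(b–dw) = (97 + 6) / 776 = 103/776 = 0.1327 → 13.3 cM.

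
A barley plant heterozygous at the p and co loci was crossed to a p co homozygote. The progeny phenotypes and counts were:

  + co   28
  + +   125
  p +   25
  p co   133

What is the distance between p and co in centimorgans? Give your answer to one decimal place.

The two most frequent classes, + + (125) and p co (133), are the parental types, so the F1 was + + / p co.
The recombinant classes are + co and p +: 28 + 25 = 53.
Recombination frequency = 53/311 = 0.1704 ≈ 17.0%, i.e. 17.0 centimorgans.

17.0 centimorgans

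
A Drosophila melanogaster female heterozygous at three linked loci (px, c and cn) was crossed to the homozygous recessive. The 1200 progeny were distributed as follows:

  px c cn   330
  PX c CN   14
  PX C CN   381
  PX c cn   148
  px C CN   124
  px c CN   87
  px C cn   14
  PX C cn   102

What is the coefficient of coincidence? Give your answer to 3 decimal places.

0.516

The two most frequent reciprocal classes, PX C CN and px c cn, are the parental types, so the F1 was PX C CN / px c cn.
The two rarest classes, PX c CN and px C cn, are the double crossovers. Comparing them with the parentals, only the c allele has switched, so c is the middle locus and the order is px – c – cn.
px–c: (272 + 28)/1200 = 0.2500; c–cn: (189 + 28)/1200 = 0.1808.
Expected DCO frequency = 0.2500 × 0.1808 ≈ 0.04520; observed = 28/1200 ≈ 0.02333.
Coefficient of coincidence = 0.02333/0.04520 ≈ 0.516.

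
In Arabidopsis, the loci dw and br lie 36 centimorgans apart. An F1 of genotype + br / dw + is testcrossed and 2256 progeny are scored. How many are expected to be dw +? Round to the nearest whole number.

722

A map distance of 36 centimorgans corresponds to a recombination frequency of 0.360.
The F1 is + br / dw +, so dw + is a parental gamete class with expected frequency (1 − r)/2 = 0.640/2 = 0.3200.
Expected number = 0.3200 × 2256 = 721.92 ≈ 722.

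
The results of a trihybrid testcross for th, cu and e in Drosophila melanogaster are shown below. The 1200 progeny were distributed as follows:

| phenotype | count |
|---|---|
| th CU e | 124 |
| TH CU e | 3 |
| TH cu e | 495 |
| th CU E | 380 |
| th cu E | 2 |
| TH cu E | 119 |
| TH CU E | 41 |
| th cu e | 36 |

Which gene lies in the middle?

cu

The two most frequent reciprocal classes, TH cu e and th CU E, are the parental types, so the F1 was TH cu e / th CU E.
The two rarest classes, TH CU e and th cu E, are the double crossovers. Comparing them with the parentals, only the cu allele has switched, so cu is the middle locus and the order is e – cu – th.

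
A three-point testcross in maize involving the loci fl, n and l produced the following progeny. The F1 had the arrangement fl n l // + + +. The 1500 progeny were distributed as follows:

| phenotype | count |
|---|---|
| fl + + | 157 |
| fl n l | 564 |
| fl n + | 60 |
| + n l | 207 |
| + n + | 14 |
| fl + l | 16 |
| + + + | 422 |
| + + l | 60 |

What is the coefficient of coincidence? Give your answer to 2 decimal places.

The two rarest classes, fl + l and + n +, are the double crossovers. Comparing them with the parentals, only the n allele has switched, so n is the middle locus and the order is fl – n – l.
fl–n: (364 + 30)/1500 = 0.2627; n–l: (120 + 30)/1500 = 0.1000.
Expected DCO frequency = 0.2627 × 0.1000 ≈ 0.02627; observed = 30/1500 ≈ 0.02000.
Coefficient of coincidence = 0.02000/0.02627 ≈ 0.76.

0.76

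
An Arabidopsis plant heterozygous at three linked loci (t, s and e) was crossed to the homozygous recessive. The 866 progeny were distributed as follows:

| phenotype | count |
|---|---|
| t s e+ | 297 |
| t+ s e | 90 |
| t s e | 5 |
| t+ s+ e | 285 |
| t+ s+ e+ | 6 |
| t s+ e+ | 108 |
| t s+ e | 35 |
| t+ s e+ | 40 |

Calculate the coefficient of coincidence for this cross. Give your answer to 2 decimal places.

0.53

The two most frequent reciprocal classes, t s e+ and t+ s+ e, are the parental types, so the F1 was t s e+ / t+ s+ e.
The two rarest classes, t s e and t+ s+ e+, are the double crossovers. Comparing them with the parentals, only the e allele has switched, so e is the middle locus and the order is t – e – s.
t–e: (75 + 11)/866 = 0.0993; e–s: (198 + 11)/866 = 0.2413.
Expected DCO frequency = 0.0993 × 0.2413 ≈ 0.02396; observed = 11/866 ≈ 0.01270.
Coefficient of coincidence = 0.01270/0.02396 ≈ 0.53.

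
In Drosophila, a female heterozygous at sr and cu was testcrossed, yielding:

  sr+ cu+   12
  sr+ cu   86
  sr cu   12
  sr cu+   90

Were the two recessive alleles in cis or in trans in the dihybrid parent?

trans

The two most frequent classes are sr+ cu (86) and sr cu+ (90); these are the parental (non-recombinant) types.
So the F1 carried sr+ cu on one chromosome and sr cu+ on the other — the recessive alleles are on opposite chromosomes (trans / repulsion).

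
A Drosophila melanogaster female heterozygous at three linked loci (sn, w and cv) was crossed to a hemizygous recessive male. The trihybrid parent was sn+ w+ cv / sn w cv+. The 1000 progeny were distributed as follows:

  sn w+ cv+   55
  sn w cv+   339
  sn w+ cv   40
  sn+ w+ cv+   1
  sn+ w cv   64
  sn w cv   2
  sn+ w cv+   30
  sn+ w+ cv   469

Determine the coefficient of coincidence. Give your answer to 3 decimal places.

The two rarest classes, sn+ w+ cv+ and sn w cv, are the double crossovers. Comparing them with the parentals, only the cv allele has switched, so cv is the middle locus and the order is sn – cv – w.
sn–cv: (70 + 3)/1000 = 0.0730; cv–w: (119 + 3)/1000 = 0.1220.
Expected DCO frequency = 0.0730 × 0.1220 ≈ 0.00891; observed = 3/1000 ≈ 0.00300.
Coefficient of coincidence = 0.00300/0.00891 ≈ 0.337.

0.337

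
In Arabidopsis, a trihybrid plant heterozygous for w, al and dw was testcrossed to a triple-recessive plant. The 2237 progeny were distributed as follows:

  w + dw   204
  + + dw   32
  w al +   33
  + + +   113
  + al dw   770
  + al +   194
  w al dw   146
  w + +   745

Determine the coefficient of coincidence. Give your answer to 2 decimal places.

The two most frequent reciprocal classes, w + + and + al dw, are the parental types, so the F1 was w + + / + al dw.
The two rarest classes, w al + and + + dw, are the double crossovers. Comparing them with the parentals, only the al allele has switched, so al is the middle locus and the order is w – al – dw.
w–al: (259 + 65)/2237 = 0.1448; al–dw: (398 + 65)/2237 = 0.2070.
Expected DCO frequency = 0.1448 × 0.2070 ≈ 0.02997; observed = 65/2237 ≈ 0.02906.
Coefficient of coincidence = 0.02906/0.02997 ≈ 0.97.

0.97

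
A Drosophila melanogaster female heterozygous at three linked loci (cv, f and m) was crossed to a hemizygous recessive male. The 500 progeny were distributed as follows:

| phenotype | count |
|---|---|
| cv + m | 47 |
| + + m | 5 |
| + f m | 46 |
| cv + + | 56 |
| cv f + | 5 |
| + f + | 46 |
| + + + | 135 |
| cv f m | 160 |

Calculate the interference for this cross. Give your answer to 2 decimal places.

The two most frequent reciprocal classes, cv f m and + + +, are the parental types, so the F1 was cv f m / + + +.
The two rarest classes, cv f + and + + m, are the double crossovers. Comparing them with the parentals, only the m allele has switched, so m is the middle locus and the order is cv – m – f.
cv–m: (102 + 10)/500 = 0.2240; m–f: (93 + 10)/500 = 0.2060.
Expected DCO frequency = 0.2240 × 0.2060 ≈ 0.04614; observed = 10/500 ≈ 0.02000.
Coefficient of coincidence = 0.02000/0.04614 ≈ 0.43; interference = 1 − 0.43 = 0.57.

0.57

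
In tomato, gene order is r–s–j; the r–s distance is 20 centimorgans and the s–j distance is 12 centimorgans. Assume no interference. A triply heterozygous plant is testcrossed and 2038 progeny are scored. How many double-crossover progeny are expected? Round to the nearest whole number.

Map distances give recombination frequencies of 0.200 and 0.120 for the two intervals.
With no interference, expected double-crossover frequency = 0.200 × 0.120 = 0.02400.
Expected number = 0.02400 × 2038 = 48.91 ≈ 49.

49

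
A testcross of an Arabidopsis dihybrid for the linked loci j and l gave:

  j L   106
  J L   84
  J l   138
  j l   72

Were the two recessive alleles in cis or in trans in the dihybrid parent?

The two most frequent classes are J l (138) and j L (106); these are the parental (non-recombinant) types.
So the F1 carried J l on one chromosome and j L on the other — the recessive alleles are on opposite chromosomes (trans / repulsion).

trans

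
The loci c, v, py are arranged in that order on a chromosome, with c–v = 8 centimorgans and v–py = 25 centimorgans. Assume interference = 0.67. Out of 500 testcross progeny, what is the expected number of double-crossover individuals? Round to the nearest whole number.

3

Map distances give recombination frequencies of 0.080 and 0.250 for the two intervals.
With interference 0.67 (so coincidence = 0.33), expected double-crossover frequency = 0.080 × 0.250 × 0.33 = 0.00660.
Expected number = 0.00660 × 500 = 3.30 ≈ 3.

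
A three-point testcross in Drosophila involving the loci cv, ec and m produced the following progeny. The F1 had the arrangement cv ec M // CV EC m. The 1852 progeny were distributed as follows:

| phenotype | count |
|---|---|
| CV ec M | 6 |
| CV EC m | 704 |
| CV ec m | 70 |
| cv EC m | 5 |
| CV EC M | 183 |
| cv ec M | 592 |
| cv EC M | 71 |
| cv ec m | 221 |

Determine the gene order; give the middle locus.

cv

The two rarest classes, CV ec M and cv EC m, are the double crossovers. Comparing them with the parentals, only the cv allele has switched, so cv is the middle locus and the order is ec – cv – m.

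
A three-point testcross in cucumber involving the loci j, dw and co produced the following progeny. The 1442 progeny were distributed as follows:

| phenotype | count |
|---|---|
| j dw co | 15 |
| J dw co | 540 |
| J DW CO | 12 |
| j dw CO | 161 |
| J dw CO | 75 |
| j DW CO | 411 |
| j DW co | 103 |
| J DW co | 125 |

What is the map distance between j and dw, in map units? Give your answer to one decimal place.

The two most frequent reciprocal classes, j DW CO and J dw co, are the parental types, so the F1 was j DW CO / J dw co.
The two rarest classes, J DW CO and j dw co, are the double crossovers. Comparing them with the parentals, only the j allele has switched, so j is the middle locus and the order is co – j – dw.
Crossovers in the j–dw interval produce the single-crossover classes j dw CO and J DW co (161 + 125 = 286) plus the double crossovers (27).
RF(j–dw) = (286 + 27) / 1442 = 313/1442 = 0.2171 → 21.7 map units.

21.7 map units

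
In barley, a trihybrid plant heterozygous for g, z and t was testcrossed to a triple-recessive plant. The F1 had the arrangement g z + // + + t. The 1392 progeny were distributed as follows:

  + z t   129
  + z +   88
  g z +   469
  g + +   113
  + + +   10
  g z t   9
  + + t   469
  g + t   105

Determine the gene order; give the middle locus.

t

The two rarest classes, g z t and + + +, are the double crossovers. Comparing them with the parentals, only the t allele has switched, so t is the middle locus and the order is g – t – z.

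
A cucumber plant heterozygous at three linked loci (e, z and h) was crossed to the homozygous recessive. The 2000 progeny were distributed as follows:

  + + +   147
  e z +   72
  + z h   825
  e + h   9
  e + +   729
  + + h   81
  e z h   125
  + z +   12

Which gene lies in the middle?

The two most frequent reciprocal classes, + z h and e + +, are the parental types, so the F1 was + z h / e + +.
The two rarest classes, + z + and e + h, are the double crossovers. Comparing them with the parentals, only the h allele has switched, so h is the middle locus and the order is z – h – e.

h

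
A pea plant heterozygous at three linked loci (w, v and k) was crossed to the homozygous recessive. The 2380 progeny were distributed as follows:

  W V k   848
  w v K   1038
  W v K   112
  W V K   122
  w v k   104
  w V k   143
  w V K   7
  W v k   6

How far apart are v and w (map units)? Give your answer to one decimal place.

The two most frequent reciprocal classes, w v K and W V k, are the parental types, so the F1 was w v K / W V k.
The two rarest classes, w V K and W v k, are the double crossovers. Comparing them with the parentals, only the v allele has switched, so v is the middle locus and the order is k – v – w.
Crossovers in the v–w interval produce the single-crossover classes W v K and w V k (112 + 143 = 255) plus the double crossovers (13).
RF(v–w) = (255 + 13) / 2380 = 268/2380 = 0.1126 → 11.3 map units.

11.3 map units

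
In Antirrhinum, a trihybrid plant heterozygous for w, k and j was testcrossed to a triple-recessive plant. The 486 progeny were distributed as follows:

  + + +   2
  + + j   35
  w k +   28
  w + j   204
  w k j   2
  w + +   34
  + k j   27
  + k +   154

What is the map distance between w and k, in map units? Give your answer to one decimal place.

13.8 map units

The two most frequent reciprocal classes, w + j and + k +, are the parental types, so the F1 was w + j / + k +.
The two rarest classes, w k j and + + +, are the double crossovers. Comparing them with the parentals, only the k allele has switched, so k is the middle locus and the order is j – k – w.
Crossovers in the k–w interval produce the single-crossover classes + + j and w k + (35 + 28 = 63) plus the double crossovers (4).
RF(k–w) = (63 + 4) / 486 = 67/486 = 0.1379 → 13.8 map units.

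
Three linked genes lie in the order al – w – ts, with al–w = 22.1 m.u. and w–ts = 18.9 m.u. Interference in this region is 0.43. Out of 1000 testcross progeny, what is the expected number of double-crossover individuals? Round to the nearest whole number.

24

Map distances give recombination frequencies of 0.221 and 0.189 for the two intervals.
With interference 0.43 (so coincidence = 0.57), expected double-crossover frequency = 0.221 × 0.189 × 0.57 = 0.02381.
Expected number = 0.02381 × 1000 = 23.81 ≈ 24.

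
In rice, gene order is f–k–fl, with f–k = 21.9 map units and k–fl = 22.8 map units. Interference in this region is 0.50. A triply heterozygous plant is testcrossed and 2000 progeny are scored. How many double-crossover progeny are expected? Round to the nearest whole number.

Map distances give recombination frequencies of 0.219 and 0.228 for the two intervals.
With interference 0.50 (so coincidence = 0.50), expected double-crossover frequency = 0.219 × 0.228 × 0.50 = 0.02497.
Expected number = 0.02497 × 2000 = 49.93 ≈ 50.

50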